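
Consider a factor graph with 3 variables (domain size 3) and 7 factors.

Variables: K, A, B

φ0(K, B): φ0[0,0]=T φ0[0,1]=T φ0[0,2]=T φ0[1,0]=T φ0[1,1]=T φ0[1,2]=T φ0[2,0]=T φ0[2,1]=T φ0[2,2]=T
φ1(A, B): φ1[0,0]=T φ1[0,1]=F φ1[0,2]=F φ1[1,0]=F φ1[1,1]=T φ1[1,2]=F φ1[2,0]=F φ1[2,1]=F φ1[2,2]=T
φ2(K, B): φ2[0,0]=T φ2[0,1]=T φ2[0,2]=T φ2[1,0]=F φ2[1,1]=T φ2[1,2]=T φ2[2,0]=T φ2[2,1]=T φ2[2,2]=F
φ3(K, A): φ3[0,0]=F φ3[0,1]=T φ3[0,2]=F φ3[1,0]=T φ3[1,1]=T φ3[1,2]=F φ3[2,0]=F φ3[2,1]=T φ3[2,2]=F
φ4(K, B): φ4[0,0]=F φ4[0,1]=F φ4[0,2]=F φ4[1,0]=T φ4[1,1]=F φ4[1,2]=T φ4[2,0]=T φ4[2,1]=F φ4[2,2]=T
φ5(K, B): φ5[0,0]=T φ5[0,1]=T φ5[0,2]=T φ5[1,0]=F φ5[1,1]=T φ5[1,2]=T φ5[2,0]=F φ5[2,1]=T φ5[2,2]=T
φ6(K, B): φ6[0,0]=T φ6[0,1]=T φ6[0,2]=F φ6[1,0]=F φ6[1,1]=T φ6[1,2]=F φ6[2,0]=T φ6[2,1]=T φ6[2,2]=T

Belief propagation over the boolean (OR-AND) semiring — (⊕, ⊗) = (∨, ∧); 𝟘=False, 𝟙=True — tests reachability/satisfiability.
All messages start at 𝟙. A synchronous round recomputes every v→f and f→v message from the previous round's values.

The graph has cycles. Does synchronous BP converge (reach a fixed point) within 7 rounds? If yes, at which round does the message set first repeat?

init: all messages = 𝟙 over 3 values
r1 m[φ0→K] = [T, T, T]
r1 m[φ0→B] = [T, T, T]
r1 m[φ1→A] = [T, T, T]
r1 m[φ1→B] = [T, T, T]
r1 m[φ2→K] = [T, T, T]
r1 m[φ2→B] = [T, T, T]
r1 m[φ3→K] = [T, T, T]
r1 m[φ3→A] = [T, T, F]
r1 m[φ4→K] = [F, T, T]
r1 m[φ4→B] = [T, F, T]
r1 m[φ5→K] = [T, T, T]
r1 m[φ5→B] = [T, T, T]
r1 m[φ6→K] = [T, T, T]
r1 m[φ6→B] = [T, T, T]
r1 m[K→φ0] = [T, T, T]
r1 m[K→φ2] = [T, T, T]
r1 m[K→φ3] = [T, T, T]
r1 m[K→φ4] = [T, T, T]
r1 m[K→φ5] = [T, T, T]
r1 m[K→φ6] = [T, T, T]
r1 m[A→φ1] = [T, T, T]
r1 m[A→φ3] = [T, T, T]
r1 m[B→φ0] = [T, T, T]
r1 m[B→φ1] = [T, T, T]
r1 m[B→φ2] = [T, T, T]
r1 m[B→φ4] = [T, T, T]
r1 m[B→φ5] = [T, T, T]
r1 m[B→φ6] = [T, T, T]
r2 m[φ0→K] = [T, T, T]
r2 m[φ0→B] = [T, T, T]
r2 m[φ1→A] = [T, T, T]
r2 m[φ1→B] = [T, T, T]
r2 m[φ2→K] = [T, T, T]
r2 m[φ2→B] = [T, T, T]
r2 m[φ3→K] = [T, T, T]
r2 m[φ3→A] = [T, T, F]
r2 m[φ4→K] = [F, T, T]
r2 m[φ4→B] = [T, F, T]
r2 m[φ5→K] = [T, T, T]
r2 m[φ5→B] = [T, T, T]
r2 m[φ6→K] = [T, T, T]
r2 m[φ6→B] = [T, T, T]
r2 m[K→φ0] = [F, T, T]
r2 m[K→φ2] = [F, T, T]
r2 m[K→φ3] = [F, T, T]
r2 m[K→φ4] = [T, T, T]
r2 m[K→φ5] = [F, T, T]
r2 m[K→φ6] = [F, T, T]
r2 m[A→φ1] = [T, T, F]
r2 m[A→φ3] = [T, T, T]
r2 m[B→φ0] = [T, F, T]
r2 m[B→φ1] = [T, F, T]
r2 m[B→φ2] = [T, F, T]
r2 m[B→φ4] = [T, T, T]
r2 m[B→φ5] = [T, F, T]
r2 m[B→φ6] = [T, F, T]
r3 m[φ0→K] = [T, T, T]
r3 m[φ0→B] = [T, T, T]
r3 m[φ1→A] = [T, F, T]
r3 m[φ1→B] = [T, T, F]
r3 m[φ2→K] = [T, T, T]
r3 m[φ2→B] = [T, T, T]
r3 m[φ3→K] = [T, T, T]
r3 m[φ3→A] = [T, T, F]
r3 m[φ4→K] = [F, T, T]
r3 m[φ4→B] = [T, F, T]
r3 m[φ5→K] = [T, T, T]
r3 m[φ5→B] = [F, T, T]
r3 m[φ6→K] = [T, F, T]
r3 m[φ6→B] = [T, T, T]
r3 m[K→φ0] = [F, T, T]
r3 m[K→φ2] = [F, T, T]
r3 m[K→φ3] = [F, T, T]
r3 m[K→φ4] = [T, T, T]
r3 m[K→φ5] = [F, T, T]
r3 m[K→φ6] = [F, T, T]
r3 m[A→φ1] = [T, T, F]
r3 m[A→φ3] = [T, T, T]
r3 m[B→φ0] = [T, F, T]
r3 m[B→φ1] = [T, F, T]
r3 m[B→φ2] = [T, F, T]
r3 m[B→φ4] = [T, T, T]
r3 m[B→φ5] = [T, F, T]
r3 m[B→φ6] = [T, F, T]
r4 m[φ0→K] = [T, T, T]
r4 m[φ0→B] = [T, T, T]
r4 m[φ1→A] = [T, F, T]
r4 m[φ1→B] = [T, T, F]
r4 m[φ2→K] = [T, T, T]
r4 m[φ2→B] = [T, T, T]
r4 m[φ3→K] = [T, T, T]
r4 m[φ3→A] = [T, T, F]
r4 m[φ4→K] = [F, T, T]
r4 m[φ4→B] = [T, F, T]
r4 m[φ5→K] = [T, T, T]
r4 m[φ5→B] = [F, T, T]
r4 m[φ6→K] = [T, F, T]
r4 m[φ6→B] = [T, T, T]
r4 m[K→φ0] = [F, F, T]
r4 m[K→φ2] = [F, F, T]
r4 m[K→φ3] = [F, F, T]
r4 m[K→φ4] = [T, F, T]
r4 m[K→φ5] = [F, F, T]
r4 m[K→φ6] = [F, T, T]
r4 m[A→φ1] = [T, T, F]
r4 m[A→φ3] = [T, F, T]
r4 m[B→φ0] = [F, F, F]
r4 m[B→φ1] = [F, F, T]
r4 m[B→φ2] = [F, F, F]
r4 m[B→φ4] = [F, T, F]
r4 m[B→φ5] = [T, F, F]
r4 m[B→φ6] = [F, F, F]
r5 m[φ0→K] = [F, F, F]
r5 m[φ0→B] = [T, T, T]
r5 m[φ1→A] = [F, F, T]
r5 m[φ1→B] = [T, T, F]
r5 m[φ2→K] = [F, F, F]
r5 m[φ2→B] = [T, T, F]
r5 m[φ3→K] = [F, T, F]
r5 m[φ3→A] = [F, T, F]
r5 m[φ4→K] = [F, F, F]
r5 m[φ4→B] = [T, F, T]
r5 m[φ5→K] = [T, F, F]
r5 m[φ5→B] = [F, T, T]
r5 m[φ6→K] = [F, F, F]
r5 m[φ6→B] = [T, T, T]
r5 m[K→φ0] = [F, F, T]
r5 m[K→φ2] = [F, F, T]
r5 m[K→φ3] = [F, F, T]
r5 m[K→φ4] = [T, F, T]
r5 m[K→φ5] = [F, F, T]
r5 m[K→φ6] = [F, T, T]
r5 m[A→φ1] = [T, T, F]
r5 m[A→φ3] = [T, F, T]
r5 m[B→φ0] = [F, F, F]
r5 m[B→φ1] = [F, F, T]
r5 m[B→φ2] = [F, F, F]
r5 m[B→φ4] = [F, T, F]
r5 m[B→φ5] = [T, F, F]
r5 m[B→φ6] = [F, F, F]
r6 m[φ0→K] = [F, F, F]
r6 m[φ0→B] = [T, T, T]
r6 m[φ1→A] = [F, F, T]
r6 m[φ1→B] = [T, T, F]
r6 m[φ2→K] = [F, F, F]
r6 m[φ2→B] = [T, T, F]
r6 m[φ3→K] = [F, T, F]
r6 m[φ3→A] = [F, T, F]
r6 m[φ4→K] = [F, F, F]
r6 m[φ4→B] = [T, F, T]
r6 m[φ5→K] = [T, F, F]
r6 m[φ5→B] = [F, T, T]
r6 m[φ6→K] = [F, F, F]
r6 m[φ6→B] = [T, T, T]
r6 m[K→φ0] = [F, F, F]
r6 m[K→φ2] = [F, F, F]
r6 m[K→φ3] = [F, F, F]
r6 m[K→φ4] = [F, F, F]
r6 m[K→φ5] = [F, F, F]
r6 m[K→φ6] = [F, F, F]
r6 m[A→φ1] = [F, T, F]
r6 m[A→φ3] = [F, F, T]
r6 m[B→φ0] = [F, F, F]
r6 m[B→φ1] = [F, F, F]
r6 m[B→φ2] = [F, F, F]
r6 m[B→φ4] = [F, T, F]
r6 m[B→φ5] = [T, F, F]
r6 m[B→φ6] = [F, F, F]
r7 m[φ0→K] = [F, F, F]
r7 m[φ0→B] = [F, F, F]
r7 m[φ1→A] = [F, F, F]
r7 m[φ1→B] = [F, T, F]
r7 m[φ2→K] = [F, F, F]
r7 m[φ2→B] = [F, F, F]
r7 m[φ3→K] = [F, F, F]
r7 m[φ3→A] = [F, F, F]
r7 m[φ4→K] = [F, F, F]
r7 m[φ4→B] = [F, F, F]
r7 m[φ5→K] = [T, F, F]
r7 m[φ5→B] = [F, F, F]
r7 m[φ6→K] = [F, F, F]
r7 m[φ6→B] = [F, F, F]
r7 m[K→φ0] = [F, F, F]
r7 m[K→φ2] = [F, F, F]
r7 m[K→φ3] = [F, F, F]
r7 m[K→φ4] = [F, F, F]
r7 m[K→φ5] = [F, F, F]
r7 m[K→φ6] = [F, F, F]
r7 m[A→φ1] = [F, T, F]
r7 m[A→φ3] = [F, F, T]
r7 m[B→φ0] = [F, F, F]
r7 m[B→φ1] = [F, F, F]
r7 m[B→φ2] = [F, F, F]
r7 m[B→φ4] = [F, T, F]
r7 m[B→φ5] = [T, F, F]
r7 m[B→φ6] = [F, F, F]
no fixed point within 7 rounds

NOT CONVERGED within 7 rounds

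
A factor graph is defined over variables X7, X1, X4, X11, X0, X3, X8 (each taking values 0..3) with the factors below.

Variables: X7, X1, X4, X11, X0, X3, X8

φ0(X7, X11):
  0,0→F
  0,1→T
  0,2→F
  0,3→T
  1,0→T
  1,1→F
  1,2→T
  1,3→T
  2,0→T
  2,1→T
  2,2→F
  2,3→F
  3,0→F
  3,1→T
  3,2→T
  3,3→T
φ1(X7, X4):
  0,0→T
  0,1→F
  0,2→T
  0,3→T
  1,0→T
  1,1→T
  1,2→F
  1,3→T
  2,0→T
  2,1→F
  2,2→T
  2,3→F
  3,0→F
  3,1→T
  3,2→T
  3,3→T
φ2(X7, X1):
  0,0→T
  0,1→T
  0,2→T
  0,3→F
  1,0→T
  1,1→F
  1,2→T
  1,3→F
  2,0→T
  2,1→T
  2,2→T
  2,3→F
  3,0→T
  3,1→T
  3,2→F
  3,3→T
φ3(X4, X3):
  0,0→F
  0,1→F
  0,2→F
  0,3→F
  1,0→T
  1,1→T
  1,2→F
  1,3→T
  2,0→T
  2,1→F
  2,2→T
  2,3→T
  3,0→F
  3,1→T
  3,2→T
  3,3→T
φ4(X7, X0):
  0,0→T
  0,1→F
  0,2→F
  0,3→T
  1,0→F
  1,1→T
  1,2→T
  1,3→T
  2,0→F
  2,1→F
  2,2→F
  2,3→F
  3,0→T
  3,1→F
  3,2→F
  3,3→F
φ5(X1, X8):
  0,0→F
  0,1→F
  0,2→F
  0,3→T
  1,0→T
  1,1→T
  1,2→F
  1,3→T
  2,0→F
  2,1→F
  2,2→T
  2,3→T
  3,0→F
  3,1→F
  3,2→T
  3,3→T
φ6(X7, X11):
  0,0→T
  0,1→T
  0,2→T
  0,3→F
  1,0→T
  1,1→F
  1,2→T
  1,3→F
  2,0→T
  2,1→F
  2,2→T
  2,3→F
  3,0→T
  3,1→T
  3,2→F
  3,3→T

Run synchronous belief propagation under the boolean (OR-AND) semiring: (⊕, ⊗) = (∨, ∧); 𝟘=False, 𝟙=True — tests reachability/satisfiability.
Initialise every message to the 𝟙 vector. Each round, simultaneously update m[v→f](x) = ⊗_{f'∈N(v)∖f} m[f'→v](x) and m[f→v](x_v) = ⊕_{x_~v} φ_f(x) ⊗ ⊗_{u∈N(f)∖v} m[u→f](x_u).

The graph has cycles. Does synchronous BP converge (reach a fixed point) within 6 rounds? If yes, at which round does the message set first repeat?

CONVERGED at round 3

init: all messages = 𝟙 over 4 values
r1 m[φ0→X7] = [T, T, T, T]
r1 m[φ0→X11] = [T, T, T, T]
r1 m[φ1→X7] = [T, T, T, T]
r1 m[φ1→X4] = [T, T, T, T]
r1 m[φ2→X7] = [T, T, T, T]
r1 m[φ2→X1] = [T, T, T, T]
r1 m[φ3→X4] = [F, T, T, T]
r1 m[φ3→X3] = [T, T, T, T]
r1 m[φ4→X7] = [T, T, F, T]
r1 m[φ4→X0] = [T, T, T, T]
r1 m[φ5→X1] = [T, T, T, T]
r1 m[φ5→X8] = [T, T, T, T]
r1 m[φ6→X7] = [T, T, T, T]
r1 m[φ6→X11] = [T, T, T, T]
r1 m[X7→φ0] = [T, T, T, T]
r1 m[X7→φ1] = [T, T, T, T]
r1 m[X7→φ2] = [T, T, T, T]
r1 m[X7→φ4] = [T, T, T, T]
r1 m[X7→φ6] = [T, T, T, T]
r1 m[X1→φ2] = [T, T, T, T]
r1 m[X1→φ5] = [T, T, T, T]
r1 m[X4→φ1] = [T, T, T, T]
r1 m[X4→φ3] = [T, T, T, T]
r1 m[X11→φ0] = [T, T, T, T]
r1 m[X11→φ6] = [T, T, T, T]
r1 m[X0→φ4] = [T, T, T, T]
r1 m[X3→φ3] = [T, T, T, T]
r1 m[X8→φ5] = [T, T, T, T]
r2 m[φ0→X7] = [T, T, T, T]
r2 m[φ0→X11] = [T, T, T, T]
r2 m[φ1→X7] = [T, T, T, T]
r2 m[φ1→X4] = [T, T, T, T]
r2 m[φ2→X7] = [T, T, T, T]
r2 m[φ2→X1] = [T, T, T, T]
r2 m[φ3→X4] = [F, T, T, T]
r2 m[φ3→X3] = [T, T, T, T]
r2 m[φ4→X7] = [T, T, F, T]
r2 m[φ4→X0] = [T, T, T, T]
r2 m[φ5→X1] = [T, T, T, T]
r2 m[φ5→X8] = [T, T, T, T]
r2 m[φ6→X7] = [T, T, T, T]
r2 m[φ6→X11] = [T, T, T, T]
r2 m[X7→φ0] = [T, T, F, T]
r2 m[X7→φ1] = [T, T, F, T]
r2 m[X7→φ2] = [T, T, F, T]
r2 m[X7→φ4] = [T, T, T, T]
r2 m[X7→φ6] = [T, T, F, T]
r2 m[X1→φ2] = [T, T, T, T]
r2 m[X1→φ5] = [T, T, T, T]
r2 m[X4→φ1] = [F, T, T, T]
r2 m[X4→φ3] = [T, T, T, T]
r2 m[X11→φ0] = [T, T, T, T]
r2 m[X11→φ6] = [T, T, T, T]
r2 m[X0→φ4] = [T, T, T, T]
r2 m[X3→φ3] = [T, T, T, T]
r2 m[X8→φ5] = [T, T, T, T]
r3 m[φ0→X7] = [T, T, T, T]
r3 m[φ0→X11] = [T, T, T, T]
r3 m[φ1→X7] = [T, T, T, T]
r3 m[φ1→X4] = [T, T, T, T]
r3 m[φ2→X7] = [T, T, T, T]
r3 m[φ2→X1] = [T, T, T, T]
r3 m[φ3→X4] = [F, T, T, T]
r3 m[φ3→X3] = [T, T, T, T]
r3 m[φ4→X7] = [T, T, F, T]
r3 m[φ4→X0] = [T, T, T, T]
r3 m[φ5→X1] = [T, T, T, T]
r3 m[φ5→X8] = [T, T, T, T]
r3 m[φ6→X7] = [T, T, T, T]
r3 m[φ6→X11] = [T, T, T, T]
r3 m[X7→φ0] = [T, T, F, T]
r3 m[X7→φ1] = [T, T, F, T]
r3 m[X7→φ2] = [T, T, F, T]
r3 m[X7→φ4] = [T, T, T, T]
r3 m[X7→φ6] = [T, T, F, T]
r3 m[X1→φ2] = [T, T, T, T]
r3 m[X1→φ5] = [T, T, T, T]
r3 m[X4→φ1] = [F, T, T, T]
r3 m[X4→φ3] = [T, T, T, T]
r3 m[X11→φ0] = [T, T, T, T]
r3 m[X11→φ6] = [T, T, T, T]
r3 m[X0→φ4] = [T, T, T, T]
r3 m[X3→φ3] = [T, T, T, T]
r3 m[X8→φ5] = [T, T, T, T]
fixed point reached at round 3
messages reach a fixed point at round 3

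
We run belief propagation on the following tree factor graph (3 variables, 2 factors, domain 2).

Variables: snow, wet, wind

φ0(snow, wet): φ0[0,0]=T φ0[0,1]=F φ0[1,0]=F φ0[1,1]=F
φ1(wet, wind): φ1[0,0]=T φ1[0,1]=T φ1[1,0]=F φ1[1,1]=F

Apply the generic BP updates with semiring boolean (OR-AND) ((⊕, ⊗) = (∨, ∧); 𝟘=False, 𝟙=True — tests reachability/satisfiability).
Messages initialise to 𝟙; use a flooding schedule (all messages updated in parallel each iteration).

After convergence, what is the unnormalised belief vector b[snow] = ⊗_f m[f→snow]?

b[snow] = [T, F]

init: all messages = 𝟙 over 2 values
r1 m[φ0→snow] = [T, F]
r1 m[φ0→wet] = [T, F]
r1 m[φ1→wet] = [T, F]
r1 m[φ1→wind] = [T, T]
r1 m[snow→φ0] = [T, T]
r1 m[wet→φ0] = [T, T]
r1 m[wet→φ1] = [T, T]
r1 m[wind→φ1] = [T, T]
r2 m[φ0→snow] = [T, F]
r2 m[φ0→wet] = [T, F]
r2 m[φ1→wet] = [T, F]
r2 m[φ1→wind] = [T, T]
r2 m[snow→φ0] = [T, T]
r2 m[wet→φ0] = [T, F]
r2 m[wet→φ1] = [T, F]
r2 m[wind→φ1] = [T, T]
r3 m[φ0→snow] = [T, F]
r3 m[φ0→wet] = [T, F]
r3 m[φ1→wet] = [T, F]
r3 m[φ1→wind] = [T, T]
r3 m[snow→φ0] = [T, T]
r3 m[wet→φ0] = [T, F]
r3 m[wet→φ1] = [T, F]
r3 m[wind→φ1] = [T, T]
fixed point reached at round 3
b[snow] = ⊗ incoming = [T, F]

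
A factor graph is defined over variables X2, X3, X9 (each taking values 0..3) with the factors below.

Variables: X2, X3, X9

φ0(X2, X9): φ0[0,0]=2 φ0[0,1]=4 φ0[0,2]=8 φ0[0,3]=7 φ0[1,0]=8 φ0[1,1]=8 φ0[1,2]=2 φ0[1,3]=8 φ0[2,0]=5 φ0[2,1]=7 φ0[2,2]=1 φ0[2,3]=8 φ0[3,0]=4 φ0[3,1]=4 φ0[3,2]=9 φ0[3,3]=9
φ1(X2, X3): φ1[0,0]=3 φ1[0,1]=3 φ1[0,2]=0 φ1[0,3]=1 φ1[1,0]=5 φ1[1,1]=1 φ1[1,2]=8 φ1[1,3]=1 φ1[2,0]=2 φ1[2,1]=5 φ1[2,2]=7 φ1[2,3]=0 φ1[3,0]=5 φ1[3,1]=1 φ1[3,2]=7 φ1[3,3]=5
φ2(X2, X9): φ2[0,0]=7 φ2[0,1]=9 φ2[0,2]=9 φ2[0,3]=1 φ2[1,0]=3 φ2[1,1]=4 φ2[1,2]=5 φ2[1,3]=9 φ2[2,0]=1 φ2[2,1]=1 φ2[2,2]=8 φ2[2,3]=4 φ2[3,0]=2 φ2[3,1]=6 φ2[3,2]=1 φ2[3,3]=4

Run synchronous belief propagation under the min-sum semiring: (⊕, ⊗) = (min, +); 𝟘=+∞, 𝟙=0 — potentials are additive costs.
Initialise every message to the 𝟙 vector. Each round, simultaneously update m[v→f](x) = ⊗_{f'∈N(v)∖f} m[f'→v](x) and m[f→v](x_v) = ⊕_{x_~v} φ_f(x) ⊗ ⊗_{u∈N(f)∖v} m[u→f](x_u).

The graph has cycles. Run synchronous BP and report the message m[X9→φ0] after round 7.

message @ round 7 = [3, 3, 7, 4]

init: all messages = 𝟙 over 4 values
r1 m[φ0→X2] = [2, 2, 1, 4]
r1 m[φ0→X9] = [2, 4, 1, 7]
r1 m[φ1→X2] = [0, 1, 0, 1]
r1 m[φ1→X3] = [2, 1, 0, 0]
r1 m[φ2→X2] = [1, 3, 1, 1]
r1 m[φ2→X9] = [1, 1, 1, 1]
r1 m[X2→φ0] = [0, 0, 0, 0]
r1 m[X2→φ1] = [0, 0, 0, 0]
r1 m[X2→φ2] = [0, 0, 0, 0]
r1 m[X3→φ1] = [0, 0, 0, 0]
r1 m[X9→φ0] = [0, 0, 0, 0]
r1 m[X9→φ2] = [0, 0, 0, 0]
r2 m[φ0→X2] = [2, 2, 1, 4]
r2 m[φ0→X9] = [2, 4, 1, 7]
r2 m[φ1→X2] = [0, 1, 0, 1]
r2 m[φ1→X3] = [2, 1, 0, 0]
r2 m[φ2→X2] = [1, 3, 1, 1]
r2 m[φ2→X9] = [1, 1, 1, 1]
r2 m[X2→φ0] = [1, 4, 1, 2]
r2 m[X2→φ1] = [3, 5, 2, 5]
r2 m[X2→φ2] = [2, 3, 1, 5]
r2 m[X3→φ1] = [0, 0, 0, 0]
r2 m[X9→φ0] = [1, 1, 1, 1]
r2 m[X9→φ2] = [2, 4, 1, 7]
r3 m[φ0→X2] = [3, 3, 2, 5]
r3 m[φ0→X9] = [3, 5, 2, 8]
r3 m[φ1→X2] = [0, 1, 0, 1]
r3 m[φ1→X3] = [4, 6, 3, 2]
r3 m[φ2→X2] = [8, 5, 3, 2]
r3 m[φ2→X9] = [2, 2, 6, 3]
r3 m[X2→φ0] = [1, 4, 1, 2]
r3 m[X2→φ1] = [3, 5, 2, 5]
r3 m[X2→φ2] = [2, 3, 1, 5]
r3 m[X3→φ1] = [0, 0, 0, 0]
r3 m[X9→φ0] = [1, 1, 1, 1]
r3 m[X9→φ2] = [2, 4, 1, 7]
r4 m[φ0→X2] = [3, 3, 2, 5]
r4 m[φ0→X9] = [3, 5, 2, 8]
r4 m[φ1→X2] = [0, 1, 0, 1]
r4 m[φ1→X3] = [4, 6, 3, 2]
r4 m[φ2→X2] = [8, 5, 3, 2]
r4 m[φ2→X9] = [2, 2, 6, 3]
r4 m[X2→φ0] = [8, 6, 3, 3]
r4 m[X2→φ1] = [11, 8, 5, 7]
r4 m[X2→φ2] = [3, 4, 2, 6]
r4 m[X3→φ1] = [0, 0, 0, 0]
r4 m[X9→φ0] = [2, 2, 6, 3]
r4 m[X9→φ2] = [3, 5, 2, 8]
r5 m[φ0→X2] = [4, 8, 7, 6]
r5 m[φ0→X9] = [7, 7, 4, 11]
r5 m[φ1→X2] = [0, 1, 0, 1]
r5 m[φ1→X3] = [7, 8, 11, 5]
r5 m[φ2→X2] = [9, 6, 4, 3]
r5 m[φ2→X9] = [3, 3, 7, 4]
r5 m[X2→φ0] = [8, 6, 3, 3]
r5 m[X2→φ1] = [11, 8, 5, 7]
r5 m[X2→φ2] = [3, 4, 2, 6]
r5 m[X3→φ1] = [0, 0, 0, 0]
r5 m[X9→φ0] = [2, 2, 6, 3]
r5 m[X9→φ2] = [3, 5, 2, 8]
r6 m[φ0→X2] = [4, 8, 7, 6]
r6 m[φ0→X9] = [7, 7, 4, 11]
r6 m[φ1→X2] = [0, 1, 0, 1]
r6 m[φ1→X3] = [7, 8, 11, 5]
r6 m[φ2→X2] = [9, 6, 4, 3]
r6 m[φ2→X9] = [3, 3, 7, 4]
r6 m[X2→φ0] = [9, 7, 4, 4]
r6 m[X2→φ1] = [13, 14, 11, 9]
r6 m[X2→φ2] = [4, 9, 7, 7]
r6 m[X3→φ1] = [0, 0, 0, 0]
r6 m[X9→φ0] = [3, 3, 7, 4]
r6 m[X9→φ2] = [7, 7, 4, 11]
r7 m[φ0→X2] = [5, 9, 8, 7]
r7 m[φ0→X9] = [8, 8, 5, 12]
r7 m[φ1→X2] = [0, 1, 0, 1]
r7 m[φ1→X3] = [13, 10, 13, 11]
r7 m[φ2→X2] = [12, 9, 8, 5]
r7 m[φ2→X9] = [8, 8, 8, 5]
r7 m[X2→φ0] = [9, 7, 4, 4]
r7 m[X2→φ1] = [13, 14, 11, 9]
r7 m[X2→φ2] = [4, 9, 7, 7]
r7 m[X3→φ1] = [0, 0, 0, 0]
r7 m[X9→φ0] = [3, 3, 7, 4]
r7 m[X9→φ2] = [7, 7, 4, 11]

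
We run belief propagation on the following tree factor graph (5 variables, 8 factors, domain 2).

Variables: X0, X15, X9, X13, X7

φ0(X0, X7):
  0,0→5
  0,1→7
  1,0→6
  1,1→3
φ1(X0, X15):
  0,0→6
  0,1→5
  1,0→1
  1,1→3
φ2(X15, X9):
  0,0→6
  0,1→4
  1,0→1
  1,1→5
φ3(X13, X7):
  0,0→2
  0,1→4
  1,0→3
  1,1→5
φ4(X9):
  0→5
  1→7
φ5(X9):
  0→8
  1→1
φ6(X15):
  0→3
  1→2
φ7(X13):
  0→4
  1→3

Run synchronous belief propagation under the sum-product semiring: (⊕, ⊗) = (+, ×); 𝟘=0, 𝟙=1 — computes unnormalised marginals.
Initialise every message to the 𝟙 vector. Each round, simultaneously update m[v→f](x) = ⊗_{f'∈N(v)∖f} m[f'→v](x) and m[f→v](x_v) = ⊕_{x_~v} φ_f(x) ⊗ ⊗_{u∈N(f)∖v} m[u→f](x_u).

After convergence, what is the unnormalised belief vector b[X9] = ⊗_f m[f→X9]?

b[X9] = [1612640, 315238]

init: all messages = 𝟙 over 2 values
r1 m[φ0→X0] = [12, 9]
r1 m[φ0→X7] = [11, 10]
r1 m[φ1→X0] = [11, 4]
r1 m[φ1→X15] = [7, 8]
r1 m[φ2→X15] = [10, 6]
r1 m[φ2→X9] = [7, 9]
r1 m[φ3→X13] = [6, 8]
r1 m[φ3→X7] = [5, 9]
r1 m[φ4→X9] = [5, 7]
r1 m[φ5→X9] = [8, 1]
r1 m[φ6→X15] = [3, 2]
r1 m[φ7→X13] = [4, 3]
r1 m[X0→φ0] = [1, 1]
r1 m[X0→φ1] = [1, 1]
r1 m[X15→φ1] = [1, 1]
r1 m[X15→φ2] = [1, 1]
r1 m[X15→φ6] = [1, 1]
r1 m[X9→φ2] = [1, 1]
r1 m[X9→φ4] = [1, 1]
r1 m[X9→φ5] = [1, 1]
r1 m[X13→φ3] = [1, 1]
r1 m[X13→φ7] = [1, 1]
r1 m[X7→φ0] = [1, 1]
r1 m[X7→φ3] = [1, 1]
r2 m[φ0→X0] = [12, 9]
r2 m[φ0→X7] = [11, 10]
r2 m[φ1→X0] = [11, 4]
r2 m[φ1→X15] = [7, 8]
r2 m[φ2→X15] = [10, 6]
r2 m[φ2→X9] = [7, 9]
r2 m[φ3→X13] = [6, 8]
r2 m[φ3→X7] = [5, 9]
r2 m[φ4→X9] = [5, 7]
r2 m[φ5→X9] = [8, 1]
r2 m[φ6→X15] = [3, 2]
r2 m[φ7→X13] = [4, 3]
r2 m[X0→φ0] = [11, 4]
r2 m[X0→φ1] = [12, 9]
r2 m[X15→φ1] = [30, 12]
r2 m[X15→φ2] = [21, 16]
r2 m[X15→φ6] = [70, 48]
r2 m[X9→φ2] = [40, 7]
r2 m[X9→φ4] = [56, 9]
r2 m[X9→φ5] = [35, 63]
r2 m[X13→φ3] = [4, 3]
r2 m[X13→φ7] = [6, 8]
r2 m[X7→φ0] = [5, 9]
r2 m[X7→φ3] = [11, 10]
r3 m[φ0→X0] = [88, 57]
r3 m[φ0→X7] = [79, 89]
r3 m[φ1→X0] = [240, 66]
r3 m[φ1→X15] = [81, 87]
r3 m[φ2→X15] = [268, 75]
r3 m[φ2→X9] = [142, 164]
r3 m[φ3→X13] = [62, 83]
r3 m[φ3→X7] = [17, 31]
r3 m[φ4→X9] = [5, 7]
r3 m[φ5→X9] = [8, 1]
r3 m[φ6→X15] = [3, 2]
r3 m[φ7→X13] = [4, 3]
r3 m[X0→φ0] = [11, 4]
r3 m[X0→φ1] = [12, 9]
r3 m[X15→φ1] = [30, 12]
r3 m[X15→φ2] = [21, 16]
r3 m[X15→φ6] = [70, 48]
r3 m[X9→φ2] = [40, 7]
r3 m[X9→φ4] = [56, 9]
r3 m[X9→φ5] = [35, 63]
r3 m[X13→φ3] = [4, 3]
r3 m[X13→φ7] = [6, 8]
r3 m[X7→φ0] = [5, 9]
r3 m[X7→φ3] = [11, 10]
r4 m[φ0→X0] = [88, 57]
r4 m[φ0→X7] = [79, 89]
r4 m[φ1→X0] = [240, 66]
r4 m[φ1→X15] = [81, 87]
r4 m[φ2→X15] = [268, 75]
r4 m[φ2→X9] = [142, 164]
r4 m[φ3→X13] = [62, 83]
r4 m[φ3→X7] = [17, 31]
r4 m[φ4→X9] = [5, 7]
r4 m[φ5→X9] = [8, 1]
r4 m[φ6→X15] = [3, 2]
r4 m[φ7→X13] = [4, 3]
r4 m[X0→φ0] = [240, 66]
r4 m[X0→φ1] = [88, 57]
r4 m[X15→φ1] = [804, 150]
r4 m[X15→φ2] = [243, 174]
r4 m[X15→φ6] = [21708, 6525]
r4 m[X9→φ2] = [40, 7]
r4 m[X9→φ4] = [1136, 164]
r4 m[X9→φ5] = [710, 1148]
r4 m[X13→φ3] = [4, 3]
r4 m[X13→φ7] = [62, 83]
r4 m[X7→φ0] = [17, 31]
r4 m[X7→φ3] = [79, 89]
r5 m[φ0→X0] = [302, 195]
r5 m[φ0→X7] = [1596, 1878]
r5 m[φ1→X0] = [5574, 1254]
r5 m[φ1→X15] = [585, 611]
r5 m[φ2→X15] = [268, 75]
r5 m[φ2→X9] = [1632, 1842]
r5 m[φ3→X13] = [514, 682]
r5 m[φ3→X7] = [17, 31]
r5 m[φ4→X9] = [5, 7]
r5 m[φ5→X9] = [8, 1]
r5 m[φ6→X15] = [3, 2]
r5 m[φ7→X13] = [4, 3]
r5 m[X0→φ0] = [240, 66]
r5 m[X0→φ1] = [88, 57]
r5 m[X15→φ1] = [804, 150]
r5 m[X15→φ2] = [243, 174]
r5 m[X15→φ6] = [21708, 6525]
r5 m[X9→φ2] = [40, 7]
r5 m[X9→φ4] = [1136, 164]
r5 m[X9→φ5] = [710, 1148]
r5 m[X13→φ3] = [4, 3]
r5 m[X13→φ7] = [62, 83]
r5 m[X7→φ0] = [17, 31]
r5 m[X7→φ3] = [79, 89]
r6 m[φ0→X0] = [302, 195]
r6 m[φ0→X7] = [1596, 1878]
r6 m[φ1→X0] = [5574, 1254]
r6 m[φ1→X15] = [585, 611]
r6 m[φ2→X15] = [268, 75]
r6 m[φ2→X9] = [1632, 1842]
r6 m[φ3→X13] = [514, 682]
r6 m[φ3→X7] = [17, 31]
r6 m[φ4→X9] = [5, 7]
r6 m[φ5→X9] = [8, 1]
r6 m[φ6→X15] = [3, 2]
r6 m[φ7→X13] = [4, 3]
r6 m[X0→φ0] = [5574, 1254]
r6 m[X0→φ1] = [302, 195]
r6 m[X15→φ1] = [804, 150]
r6 m[X15→φ2] = [1755, 1222]
r6 m[X15→φ6] = [156780, 45825]
r6 m[X9→φ2] = [40, 7]
r6 m[X9→φ4] = [13056, 1842]
r6 m[X9→φ5] = [8160, 12894]
r6 m[X13→φ3] = [4, 3]
r6 m[X13→φ7] = [514, 682]
r6 m[X7→φ0] = [17, 31]
r6 m[X7→φ3] = [1596, 1878]
r7 m[φ0→X0] = [302, 195]
r7 m[φ0→X7] = [35394, 42780]
r7 m[φ1→X0] = [5574, 1254]
r7 m[φ1→X15] = [2007, 2095]
r7 m[φ2→X15] = [268, 75]
r7 m[φ2→X9] = [11752, 13130]
r7 m[φ3→X13] = [10704, 14178]
r7 m[φ3→X7] = [17, 31]
r7 m[φ4→X9] = [5, 7]
r7 m[φ5→X9] = [8, 1]
r7 m[φ6→X15] = [3, 2]
r7 m[φ7→X13] = [4, 3]
r7 m[X0→φ0] = [5574, 1254]
r7 m[X0→φ1] = [302, 195]
r7 m[X15→φ1] = [804, 150]
r7 m[X15→φ2] = [1755, 1222]
r7 m[X15→φ6] = [156780, 45825]
r7 m[X9→φ2] = [40, 7]
r7 m[X9→φ4] = [13056, 1842]
r7 m[X9→φ5] = [8160, 12894]
r7 m[X13→φ3] = [4, 3]
r7 m[X13→φ7] = [514, 682]
r7 m[X7→φ0] = [17, 31]
r7 m[X7→φ3] = [1596, 1878]
r8 m[φ0→X0] = [302, 195]
r8 m[φ0→X7] = [35394, 42780]
r8 m[φ1→X0] = [5574, 1254]
r8 m[φ1→X15] = [2007, 2095]
r8 m[φ2→X15] = [268, 75]
r8 m[φ2→X9] = [11752, 13130]
r8 m[φ3→X13] = [10704, 14178]
r8 m[φ3→X7] = [17, 31]
r8 m[φ4→X9] = [5, 7]
r8 m[φ5→X9] = [8, 1]
r8 m[φ6→X15] = [3, 2]
r8 m[φ7→X13] = [4, 3]
r8 m[X0→φ0] = [5574, 1254]
r8 m[X0→φ1] = [302, 195]
r8 m[X15→φ1] = [804, 150]
r8 m[X15→φ2] = [6021, 4190]
r8 m[X15→φ6] = [537876, 157125]
r8 m[X9→φ2] = [40, 7]
r8 m[X9→φ4] = [94016, 13130]
r8 m[X9→φ5] = [58760, 91910]
r8 m[X13→φ3] = [4, 3]
r8 m[X13→φ7] = [10704, 14178]
r8 m[X7→φ0] = [17, 31]
r8 m[X7→φ3] = [35394, 42780]
r9 m[φ0→X0] = [302, 195]
r9 m[φ0→X7] = [35394, 42780]
r9 m[φ1→X0] = [5574, 1254]
r9 m[φ1→X15] = [2007, 2095]
r9 m[φ2→X15] = [268, 75]
r9 m[φ2→X9] = [40316, 45034]
r9 m[φ3→X13] = [241908, 320082]
r9 m[φ3→X7] = [17, 31]
r9 m[φ4→X9] = [5, 7]
r9 m[φ5→X9] = [8, 1]
r9 m[φ6→X15] = [3, 2]
r9 m[φ7→X13] = [4, 3]
r9 m[X0→φ0] = [5574, 1254]
r9 m[X0→φ1] = [302, 195]
r9 m[X15→φ1] = [804, 150]
r9 m[X15→φ2] = [6021, 4190]
r9 m[X15→φ6] = [537876, 157125]
r9 m[X9→φ2] = [40, 7]
r9 m[X9→φ4] = [94016, 13130]
r9 m[X9→φ5] = [58760, 91910]
r9 m[X13→φ3] = [4, 3]
r9 m[X13→φ7] = [10704, 14178]
r9 m[X7→φ0] = [17, 31]
r9 m[X7→φ3] = [35394, 42780]
r10 m[φ0→X0] = [302, 195]
r10 m[φ0→X7] = [35394, 42780]
r10 m[φ1→X0] = [5574, 1254]
r10 m[φ1→X15] = [2007, 2095]
r10 m[φ2→X15] = [268, 75]
r10 m[φ2→X9] = [40316, 45034]
r10 m[φ3→X13] = [241908, 320082]
r10 m[φ3→X7] = [17, 31]
r10 m[φ4→X9] = [5, 7]
r10 m[φ5→X9] = [8, 1]
r10 m[φ6→X15] = [3, 2]
r10 m[φ7→X13] = [4, 3]
r10 m[X0→φ0] = [5574, 1254]
r10 m[X0→φ1] = [302, 195]
r10 m[X15→φ1] = [804, 150]
r10 m[X15→φ2] = [6021, 4190]
r10 m[X15→φ6] = [537876, 157125]
r10 m[X9→φ2] = [40, 7]
r10 m[X9→φ4] = [322528, 45034]
r10 m[X9→φ5] = [201580, 315238]
r10 m[X13→φ3] = [4, 3]
r10 m[X13→φ7] = [241908, 320082]
r10 m[X7→φ0] = [17, 31]
r10 m[X7→φ3] = [35394, 42780]
r11 m[φ0→X0] = [302, 195]
r11 m[φ0→X7] = [35394, 42780]
r11 m[φ1→X0] = [5574, 1254]
r11 m[φ1→X15] = [2007, 2095]
r11 m[φ2→X15] = [268, 75]
r11 m[φ2→X9] = [40316, 45034]
r11 m[φ3→X13] = [241908, 320082]
r11 m[φ3→X7] = [17, 31]
r11 m[φ4→X9] = [5, 7]
r11 m[φ5→X9] = [8, 1]
r11 m[φ6→X15] = [3, 2]
r11 m[φ7→X13] = [4, 3]
r11 m[X0→φ0] = [5574, 1254]
r11 m[X0→φ1] = [302, 195]
r11 m[X15→φ1] = [804, 150]
r11 m[X15→φ2] = [6021, 4190]
r11 m[X15→φ6] = [537876, 157125]
r11 m[X9→φ2] = [40, 7]
r11 m[X9→φ4] = [322528, 45034]
r11 m[X9→φ5] = [201580, 315238]
r11 m[X13→φ3] = [4, 3]
r11 m[X13→φ7] = [241908, 320082]
r11 m[X7→φ0] = [17, 31]
r11 m[X7→φ3] = [35394, 42780]
fixed point reached at round 11
b[X9] = ⊗ incoming = [1612640, 315238]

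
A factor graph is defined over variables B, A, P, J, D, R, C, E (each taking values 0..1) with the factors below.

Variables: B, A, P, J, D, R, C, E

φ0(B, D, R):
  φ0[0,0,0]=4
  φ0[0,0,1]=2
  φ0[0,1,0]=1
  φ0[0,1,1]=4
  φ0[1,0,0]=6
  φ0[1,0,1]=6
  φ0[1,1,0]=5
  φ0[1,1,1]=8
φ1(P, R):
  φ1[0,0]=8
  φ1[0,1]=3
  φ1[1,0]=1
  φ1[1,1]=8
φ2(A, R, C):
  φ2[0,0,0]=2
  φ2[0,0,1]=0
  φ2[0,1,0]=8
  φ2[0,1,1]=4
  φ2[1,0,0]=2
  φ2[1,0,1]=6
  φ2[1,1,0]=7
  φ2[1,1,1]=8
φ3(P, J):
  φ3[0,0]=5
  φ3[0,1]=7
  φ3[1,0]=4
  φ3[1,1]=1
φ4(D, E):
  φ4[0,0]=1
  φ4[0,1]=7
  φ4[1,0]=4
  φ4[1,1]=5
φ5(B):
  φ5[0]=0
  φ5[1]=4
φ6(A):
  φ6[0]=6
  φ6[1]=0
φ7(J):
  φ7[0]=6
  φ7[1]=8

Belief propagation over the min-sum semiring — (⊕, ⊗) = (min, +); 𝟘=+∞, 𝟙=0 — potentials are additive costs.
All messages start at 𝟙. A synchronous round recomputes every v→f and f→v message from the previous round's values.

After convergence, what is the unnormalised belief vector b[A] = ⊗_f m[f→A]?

b[A] = [21, 17]

init: all messages = 𝟙 over 2 values
r1 m[φ0→B] = [1, 5]
r1 m[φ0→D] = [2, 1]
r1 m[φ0→R] = [1, 2]
r1 m[φ1→P] = [3, 1]
r1 m[φ1→R] = [1, 3]
r1 m[φ2→A] = [0, 2]
r1 m[φ2→R] = [0, 4]
r1 m[φ2→C] = [2, 0]
r1 m[φ3→P] = [5, 1]
r1 m[φ3→J] = [4, 1]
r1 m[φ4→D] = [1, 4]
r1 m[φ4→E] = [1, 5]
r1 m[φ5→B] = [0, 4]
r1 m[φ6→A] = [6, 0]
r1 m[φ7→J] = [6, 8]
r1 m[B→φ0] = [0, 0]
r1 m[B→φ5] = [0, 0]
r1 m[A→φ2] = [0, 0]
r1 m[A→φ6] = [0, 0]
r1 m[P→φ1] = [0, 0]
r1 m[P→φ3] = [0, 0]
r1 m[J→φ3] = [0, 0]
r1 m[J→φ7] = [0, 0]
r1 m[D→φ0] = [0, 0]
r1 m[D→φ4] = [0, 0]
r1 m[R→φ0] = [0, 0]
r1 m[R→φ1] = [0, 0]
r1 m[R→φ2] = [0, 0]
r1 m[C→φ2] = [0, 0]
r1 m[E→φ4] = [0, 0]
r2 m[φ0→B] = [1, 5]
r2 m[φ0→D] = [2, 1]
r2 m[φ0→R] = [1, 2]
r2 m[φ1→P] = [3, 1]
r2 m[φ1→R] = [1, 3]
r2 m[φ2→A] = [0, 2]
r2 m[φ2→R] = [0, 4]
r2 m[φ2→C] = [2, 0]
r2 m[φ3→P] = [5, 1]
r2 m[φ3→J] = [4, 1]
r2 m[φ4→D] = [1, 4]
r2 m[φ4→E] = [1, 5]
r2 m[φ5→B] = [0, 4]
r2 m[φ6→A] = [6, 0]
r2 m[φ7→J] = [6, 8]
r2 m[B→φ0] = [0, 4]
r2 m[B→φ5] = [1, 5]
r2 m[A→φ2] = [6, 0]
r2 m[A→φ6] = [0, 2]
r2 m[P→φ1] = [5, 1]
r2 m[P→φ3] = [3, 1]
r2 m[J→φ3] = [6, 8]
r2 m[J→φ7] = [4, 1]
r2 m[D→φ0] = [1, 4]
r2 m[D→φ4] = [2, 1]
r2 m[R→φ0] = [1, 7]
r2 m[R→φ1] = [1, 6]
r2 m[R→φ2] = [2, 5]
r2 m[C→φ2] = [0, 0]
r2 m[E→φ4] = [0, 0]
r3 m[φ0→B] = [6, 8]
r3 m[φ0→D] = [5, 2]
r3 m[φ0→R] = [5, 3]
r3 m[φ1→P] = [9, 2]
r3 m[φ1→R] = [2, 8]
r3 m[φ2→A] = [2, 4]
r3 m[φ2→R] = [2, 7]
r3 m[φ2→C] = [4, 8]
r3 m[φ3→P] = [11, 9]
r3 m[φ3→J] = [5, 2]
r3 m[φ4→D] = [1, 4]
r3 m[φ4→E] = [3, 6]
r3 m[φ5→B] = [0, 4]
r3 m[φ6→A] = [6, 0]
r3 m[φ7→J] = [6, 8]
r3 m[B→φ0] = [0, 4]
r3 m[B→φ5] = [1, 5]
r3 m[A→φ2] = [6, 0]
r3 m[A→φ6] = [0, 2]
r3 m[P→φ1] = [5, 1]
r3 m[P→φ3] = [3, 1]
r3 m[J→φ3] = [6, 8]
r3 m[J→φ7] = [4, 1]
r3 m[D→φ0] = [1, 4]
r3 m[D→φ4] = [2, 1]
r3 m[R→φ0] = [1, 7]
r3 m[R→φ1] = [1, 6]
r3 m[R→φ2] = [2, 5]
r3 m[C→φ2] = [0, 0]
r3 m[E→φ4] = [0, 0]
r4 m[φ0→B] = [6, 8]
r4 m[φ0→D] = [5, 2]
r4 m[φ0→R] = [5, 3]
r4 m[φ1→P] = [9, 2]
r4 m[φ1→R] = [2, 8]
r4 m[φ2→A] = [2, 4]
r4 m[φ2→R] = [2, 7]
r4 m[φ2→C] = [4, 8]
r4 m[φ3→P] = [11, 9]
r4 m[φ3→J] = [5, 2]
r4 m[φ4→D] = [1, 4]
r4 m[φ4→E] = [3, 6]
r4 m[φ5→B] = [0, 4]
r4 m[φ6→A] = [6, 0]
r4 m[φ7→J] = [6, 8]
r4 m[B→φ0] = [0, 4]
r4 m[B→φ5] = [6, 8]
r4 m[A→φ2] = [6, 0]
r4 m[A→φ6] = [2, 4]
r4 m[P→φ1] = [11, 9]
r4 m[P→φ3] = [9, 2]
r4 m[J→φ3] = [6, 8]
r4 m[J→φ7] = [5, 2]
r4 m[D→φ0] = [1, 4]
r4 m[D→φ4] = [5, 2]
r4 m[R→φ0] = [4, 15]
r4 m[R→φ1] = [7, 10]
r4 m[R→φ2] = [7, 11]
r4 m[C→φ2] = [0, 0]
r4 m[E→φ4] = [0, 0]
r5 m[φ0→B] = [9, 11]
r5 m[φ0→D] = [8, 5]
r5 m[φ0→R] = [5, 3]
r5 m[φ1→P] = [13, 8]
r5 m[φ1→R] = [10, 14]
r5 m[φ2→A] = [7, 9]
r5 m[φ2→R] = [2, 7]
r5 m[φ2→C] = [9, 13]
r5 m[φ3→P] = [11, 9]
r5 m[φ3→J] = [6, 3]
r5 m[φ4→D] = [1, 4]
r5 m[φ4→E] = [6, 7]
r5 m[φ5→B] = [0, 4]
r5 m[φ6→A] = [6, 0]
r5 m[φ7→J] = [6, 8]
r5 m[B→φ0] = [0, 4]
r5 m[B→φ5] = [6, 8]
r5 m[A→φ2] = [6, 0]
r5 m[A→φ6] = [2, 4]
r5 m[P→φ1] = [11, 9]
r5 m[P→φ3] = [9, 2]
r5 m[J→φ3] = [6, 8]
r5 m[J→φ7] = [5, 2]
r5 m[D→φ0] = [1, 4]
r5 m[D→φ4] = [5, 2]
r5 m[R→φ0] = [4, 15]
r5 m[R→φ1] = [7, 10]
r5 m[R→φ2] = [7, 11]
r5 m[C→φ2] = [0, 0]
r5 m[E→φ4] = [0, 0]
r6 m[φ0→B] = [9, 11]
r6 m[φ0→D] = [8, 5]
r6 m[φ0→R] = [5, 3]
r6 m[φ1→P] = [13, 8]
r6 m[φ1→R] = [10, 14]
r6 m[φ2→A] = [7, 9]
r6 m[φ2→R] = [2, 7]
r6 m[φ2→C] = [9, 13]
r6 m[φ3→P] = [11, 9]
r6 m[φ3→J] = [6, 3]
r6 m[φ4→D] = [1, 4]
r6 m[φ4→E] = [6, 7]
r6 m[φ5→B] = [0, 4]
r6 m[φ6→A] = [6, 0]
r6 m[φ7→J] = [6, 8]
r6 m[B→φ0] = [0, 4]
r6 m[B→φ5] = [9, 11]
r6 m[A→φ2] = [6, 0]
r6 m[A→φ6] = [7, 9]
r6 m[P→φ1] = [11, 9]
r6 m[P→φ3] = [13, 8]
r6 m[J→φ3] = [6, 8]
r6 m[J→φ7] = [6, 3]
r6 m[D→φ0] = [1, 4]
r6 m[D→φ4] = [8, 5]
r6 m[R→φ0] = [12, 21]
r6 m[R→φ1] = [7, 10]
r6 m[R→φ2] = [15, 17]
r6 m[C→φ2] = [0, 0]
r6 m[E→φ4] = [0, 0]
r7 m[φ0→B] = [17, 19]
r7 m[φ0→D] = [16, 13]
r7 m[φ0→R] = [5, 3]
r7 m[φ1→P] = [13, 8]
r7 m[φ1→R] = [10, 14]
r7 m[φ2→A] = [15, 17]
r7 m[φ2→R] = [2, 7]
r7 m[φ2→C] = [17, 21]
r7 m[φ3→P] = [11, 9]
r7 m[φ3→J] = [12, 9]
r7 m[φ4→D] = [1, 4]
r7 m[φ4→E] = [9, 10]
r7 m[φ5→B] = [0, 4]
r7 m[φ6→A] = [6, 0]
r7 m[φ7→J] = [6, 8]
r7 m[B→φ0] = [0, 4]
r7 m[B→φ5] = [9, 11]
r7 m[A→φ2] = [6, 0]
r7 m[A→φ6] = [7, 9]
r7 m[P→φ1] = [11, 9]
r7 m[P→φ3] = [13, 8]
r7 m[J→φ3] = [6, 8]
r7 m[J→φ7] = [6, 3]
r7 m[D→φ0] = [1, 4]
r7 m[D→φ4] = [8, 5]
r7 m[R→φ0] = [12, 21]
r7 m[R→φ1] = [7, 10]
r7 m[R→φ2] = [15, 17]
r7 m[C→φ2] = [0, 0]
r7 m[E→φ4] = [0, 0]
r8 m[φ0→B] = [17, 19]
r8 m[φ0→D] = [16, 13]
r8 m[φ0→R] = [5, 3]
r8 m[φ1→P] = [13, 8]
r8 m[φ1→R] = [10, 14]
r8 m[φ2→A] = [15, 17]
r8 m[φ2→R] = [2, 7]
r8 m[φ2→C] = [17, 21]
r8 m[φ3→P] = [11, 9]
r8 m[φ3→J] = [12, 9]
r8 m[φ4→D] = [1, 4]
r8 m[φ4→E] = [9, 10]
r8 m[φ5→B] = [0, 4]
r8 m[φ6→A] = [6, 0]
r8 m[φ7→J] = [6, 8]
r8 m[B→φ0] = [0, 4]
r8 m[B→φ5] = [17, 19]
r8 m[A→φ2] = [6, 0]
r8 m[A→φ6] = [15, 17]
r8 m[P→φ1] = [11, 9]
r8 m[P→φ3] = [13, 8]
r8 m[J→φ3] = [6, 8]
r8 m[J→φ7] = [12, 9]
r8 m[D→φ0] = [1, 4]
r8 m[D→φ4] = [16, 13]
r8 m[R→φ0] = [12, 21]
r8 m[R→φ1] = [7, 10]
r8 m[R→φ2] = [15, 17]
r8 m[C→φ2] = [0, 0]
r8 m[E→φ4] = [0, 0]
r9 m[φ0→B] = [17, 19]
r9 m[φ0→D] = [16, 13]
r9 m[φ0→R] = [5, 3]
r9 m[φ1→P] = [13, 8]
r9 m[φ1→R] = [10, 14]
r9 m[φ2→A] = [15, 17]
r9 m[φ2→R] = [2, 7]
r9 m[φ2→C] = [17, 21]
r9 m[φ3→P] = [11, 9]
r9 m[φ3→J] = [12, 9]
r9 m[φ4→D] = [1, 4]
r9 m[φ4→E] = [17, 18]
r9 m[φ5→B] = [0, 4]
r9 m[φ6→A] = [6, 0]
r9 m[φ7→J] = [6, 8]
r9 m[B→φ0] = [0, 4]
r9 m[B→φ5] = [17, 19]
r9 m[A→φ2] = [6, 0]
r9 m[A→φ6] = [15, 17]
r9 m[P→φ1] = [11, 9]
r9 m[P→φ3] = [13, 8]
r9 m[J→φ3] = [6, 8]
r9 m[J→φ7] = [12, 9]
r9 m[D→φ0] = [1, 4]
r9 m[D→φ4] = [16, 13]
r9 m[R→φ0] = [12, 21]
r9 m[R→φ1] = [7, 10]
r9 m[R→φ2] = [15, 17]
r9 m[C→φ2] = [0, 0]
r9 m[E→φ4] = [0, 0]
r10 m[φ0→B] = [17, 19]
r10 m[φ0→D] = [16, 13]
r10 m[φ0→R] = [5, 3]
r10 m[φ1→P] = [13, 8]
r10 m[φ1→R] = [10, 14]
r10 m[φ2→A] = [15, 17]
r10 m[φ2→R] = [2, 7]
r10 m[φ2→C] = [17, 21]
r10 m[φ3→P] = [11, 9]
r10 m[φ3→J] = [12, 9]
r10 m[φ4→D] = [1, 4]
r10 m[φ4→E] = [17, 18]
r10 m[φ5→B] = [0, 4]
r10 m[φ6→A] = [6, 0]
r10 m[φ7→J] = [6, 8]
r10 m[B→φ0] = [0, 4]
r10 m[B→φ5] = [17, 19]
r10 m[A→φ2] = [6, 0]
r10 m[A→φ6] = [15, 17]
r10 m[P→φ1] = [11, 9]
r10 m[P→φ3] = [13, 8]
r10 m[J→φ3] = [6, 8]
r10 m[J→φ7] = [12, 9]
r10 m[D→φ0] = [1, 4]
r10 m[D→φ4] = [16, 13]
r10 m[R→φ0] = [12, 21]
r10 m[R→φ1] = [7, 10]
r10 m[R→φ2] = [15, 17]
r10 m[C→φ2] = [0, 0]
r10 m[E→φ4] = [0, 0]
fixed point reached at round 10
b[A] = ⊗ incoming = [21, 17]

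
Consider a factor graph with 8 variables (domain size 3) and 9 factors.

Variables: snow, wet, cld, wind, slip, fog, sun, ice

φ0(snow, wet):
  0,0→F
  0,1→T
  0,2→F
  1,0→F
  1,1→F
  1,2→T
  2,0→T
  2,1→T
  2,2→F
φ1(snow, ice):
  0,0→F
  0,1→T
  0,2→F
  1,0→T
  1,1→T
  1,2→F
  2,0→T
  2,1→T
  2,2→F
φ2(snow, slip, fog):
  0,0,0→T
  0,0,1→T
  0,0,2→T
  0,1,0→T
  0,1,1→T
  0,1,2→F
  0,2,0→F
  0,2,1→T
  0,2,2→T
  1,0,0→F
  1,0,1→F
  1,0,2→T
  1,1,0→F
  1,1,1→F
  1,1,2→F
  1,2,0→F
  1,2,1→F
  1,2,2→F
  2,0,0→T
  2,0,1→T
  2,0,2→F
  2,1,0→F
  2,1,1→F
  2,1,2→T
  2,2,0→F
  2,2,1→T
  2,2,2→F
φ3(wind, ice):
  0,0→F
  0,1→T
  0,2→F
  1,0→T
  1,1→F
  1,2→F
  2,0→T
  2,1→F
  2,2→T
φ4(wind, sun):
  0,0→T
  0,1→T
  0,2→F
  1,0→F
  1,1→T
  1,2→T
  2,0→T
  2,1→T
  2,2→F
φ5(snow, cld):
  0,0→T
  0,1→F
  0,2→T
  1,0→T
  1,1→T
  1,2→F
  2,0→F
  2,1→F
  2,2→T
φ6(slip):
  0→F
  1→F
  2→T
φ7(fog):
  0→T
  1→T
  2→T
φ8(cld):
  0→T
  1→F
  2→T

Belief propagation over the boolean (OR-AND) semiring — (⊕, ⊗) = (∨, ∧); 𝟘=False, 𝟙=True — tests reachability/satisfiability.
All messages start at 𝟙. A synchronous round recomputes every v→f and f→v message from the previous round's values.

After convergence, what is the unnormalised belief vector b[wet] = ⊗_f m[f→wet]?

init: all messages = 𝟙 over 3 values
r1 m[φ0→snow] = [T, T, T]
r1 m[φ0→wet] = [T, T, T]
r1 m[φ1→snow] = [T, T, T]
r1 m[φ1→ice] = [T, T, F]
r1 m[φ2→snow] = [T, T, T]
r1 m[φ2→slip] = [T, T, T]
r1 m[φ2→fog] = [T, T, T]
r1 m[φ3→wind] = [T, T, T]
r1 m[φ3→ice] = [T, T, T]
r1 m[φ4→wind] = [T, T, T]
r1 m[φ4→sun] = [T, T, T]
r1 m[φ5→snow] = [T, T, T]
r1 m[φ5→cld] = [T, T, T]
r1 m[φ6→slip] = [F, F, T]
r1 m[φ7→fog] = [T, T, T]
r1 m[φ8→cld] = [T, F, T]
r1 m[snow→φ0] = [T, T, T]
r1 m[snow→φ1] = [T, T, T]
r1 m[snow→φ2] = [T, T, T]
r1 m[snow→φ5] = [T, T, T]
r1 m[wet→φ0] = [T, T, T]
r1 m[cld→φ5] = [T, T, T]
r1 m[cld→φ8] = [T, T, T]
r1 m[wind→φ3] = [T, T, T]
r1 m[wind→φ4] = [T, T, T]
r1 m[slip→φ2] = [T, T, T]
r1 m[slip→φ6] = [T, T, T]
r1 m[fog→φ2] = [T, T, T]
r1 m[fog→φ7] = [T, T, T]
r1 m[sun→φ4] = [T, T, T]
r1 m[ice→φ1] = [T, T, T]
r1 m[ice→φ3] = [T, T, T]
r2 m[φ0→snow] = [T, T, T]
r2 m[φ0→wet] = [T, T, T]
r2 m[φ1→snow] = [T, T, T]
r2 m[φ1→ice] = [T, T, F]
r2 m[φ2→snow] = [T, T, T]
r2 m[φ2→slip] = [T, T, T]
r2 m[φ2→fog] = [T, T, T]
r2 m[φ3→wind] = [T, T, T]
r2 m[φ3→ice] = [T, T, T]
r2 m[φ4→wind] = [T, T, T]
r2 m[φ4→sun] = [T, T, T]
r2 m[φ5→snow] = [T, T, T]
r2 m[φ5→cld] = [T, T, T]
r2 m[φ6→slip] = [F, F, T]
r2 m[φ7→fog] = [T, T, T]
r2 m[φ8→cld] = [T, F, T]
r2 m[snow→φ0] = [T, T, T]
r2 m[snow→φ1] = [T, T, T]
r2 m[snow→φ2] = [T, T, T]
r2 m[snow→φ5] = [T, T, T]
r2 m[wet→φ0] = [T, T, T]
r2 m[cld→φ5] = [T, F, T]
r2 m[cld→φ8] = [T, T, T]
r2 m[wind→φ3] = [T, T, T]
r2 m[wind→φ4] = [T, T, T]
r2 m[slip→φ2] = [F, F, T]
r2 m[slip→φ6] = [T, T, T]
r2 m[fog→φ2] = [T, T, T]
r2 m[fog→φ7] = [T, T, T]
r2 m[sun→φ4] = [T, T, T]
r2 m[ice→φ1] = [T, T, T]
r2 m[ice→φ3] = [T, T, F]
r3 m[φ0→snow] = [T, T, T]
r3 m[φ0→wet] = [T, T, T]
r3 m[φ1→snow] = [T, T, T]
r3 m[φ1→ice] = [T, T, F]
r3 m[φ2→snow] = [T, F, T]
r3 m[φ2→slip] = [T, T, T]
r3 m[φ2→fog] = [F, T, T]
r3 m[φ3→wind] = [T, T, T]
r3 m[φ3→ice] = [T, T, T]
r3 m[φ4→wind] = [T, T, T]
r3 m[φ4→sun] = [T, T, T]
r3 m[φ5→snow] = [T, T, T]
r3 m[φ5→cld] = [T, T, T]
r3 m[φ6→slip] = [F, F, T]
r3 m[φ7→fog] = [T, T, T]
r3 m[φ8→cld] = [T, F, T]
r3 m[snow→φ0] = [T, T, T]
r3 m[snow→φ1] = [T, T, T]
r3 m[snow→φ2] = [T, T, T]
r3 m[snow→φ5] = [T, T, T]
r3 m[wet→φ0] = [T, T, T]
r3 m[cld→φ5] = [T, F, T]
r3 m[cld→φ8] = [T, T, T]
r3 m[wind→φ3] = [T, T, T]
r3 m[wind→φ4] = [T, T, T]
r3 m[slip→φ2] = [F, F, T]
r3 m[slip→φ6] = [T, T, T]
r3 m[fog→φ2] = [T, T, T]
r3 m[fog→φ7] = [T, T, T]
r3 m[sun→φ4] = [T, T, T]
r3 m[ice→φ1] = [T, T, T]
r3 m[ice→φ3] = [T, T, F]
r4 m[φ0→snow] = [T, T, T]
r4 m[φ0→wet] = [T, T, T]
r4 m[φ1→snow] = [T, T, T]
r4 m[φ1→ice] = [T, T, F]
r4 m[φ2→snow] = [T, F, T]
r4 m[φ2→slip] = [T, T, T]
r4 m[φ2→fog] = [F, T, T]
r4 m[φ3→wind] = [T, T, T]
r4 m[φ3→ice] = [T, T, T]
r4 m[φ4→wind] = [T, T, T]
r4 m[φ4→sun] = [T, T, T]
r4 m[φ5→snow] = [T, T, T]
r4 m[φ5→cld] = [T, T, T]
r4 m[φ6→slip] = [F, F, T]
r4 m[φ7→fog] = [T, T, T]
r4 m[φ8→cld] = [T, F, T]
r4 m[snow→φ0] = [T, F, T]
r4 m[snow→φ1] = [T, F, T]
r4 m[snow→φ2] = [T, T, T]
r4 m[snow→φ5] = [T, F, T]
r4 m[wet→φ0] = [T, T, T]
r4 m[cld→φ5] = [T, F, T]
r4 m[cld→φ8] = [T, T, T]
r4 m[wind→φ3] = [T, T, T]
r4 m[wind→φ4] = [T, T, T]
r4 m[slip→φ2] = [F, F, T]
r4 m[slip→φ6] = [T, T, T]
r4 m[fog→φ2] = [T, T, T]
r4 m[fog→φ7] = [F, T, T]
r4 m[sun→φ4] = [T, T, T]
r4 m[ice→φ1] = [T, T, T]
r4 m[ice→φ3] = [T, T, F]
r5 m[φ0→snow] = [T, T, T]
r5 m[φ0→wet] = [T, T, F]
r5 m[φ1→snow] = [T, T, T]
r5 m[φ1→ice] = [T, T, F]
r5 m[φ2→snow] = [T, F, T]
r5 m[φ2→slip] = [T, T, T]
r5 m[φ2→fog] = [F, T, T]
r5 m[φ3→wind] = [T, T, T]
r5 m[φ3→ice] = [T, T, T]
r5 m[φ4→wind] = [T, T, T]
r5 m[φ4→sun] = [T, T, T]
r5 m[φ5→snow] = [T, T, T]
r5 m[φ5→cld] = [T, F, T]
r5 m[φ6→slip] = [F, F, T]
r5 m[φ7→fog] = [T, T, T]
r5 m[φ8→cld] = [T, F, T]
r5 m[snow→φ0] = [T, F, T]
r5 m[snow→φ1] = [T, F, T]
r5 m[snow→φ2] = [T, T, T]
r5 m[snow→φ5] = [T, F, T]
r5 m[wet→φ0] = [T, T, T]
r5 m[cld→φ5] = [T, F, T]
r5 m[cld→φ8] = [T, T, T]
r5 m[wind→φ3] = [T, T, T]
r5 m[wind→φ4] = [T, T, T]
r5 m[slip→φ2] = [F, F, T]
r5 m[slip→φ6] = [T, T, T]
r5 m[fog→φ2] = [T, T, T]
r5 m[fog→φ7] = [F, T, T]
r5 m[sun→φ4] = [T, T, T]
r5 m[ice→φ1] = [T, T, T]
r5 m[ice→φ3] = [T, T, F]
r6 m[φ0→snow] = [T, T, T]
r6 m[φ0→wet] = [T, T, F]
r6 m[φ1→snow] = [T, T, T]
r6 m[φ1→ice] = [T, T, F]
r6 m[φ2→snow] = [T, F, T]
r6 m[φ2→slip] = [T, T, T]
r6 m[φ2→fog] = [F, T, T]
r6 m[φ3→wind] = [T, T, T]
r6 m[φ3→ice] = [T, T, T]
r6 m[φ4→wind] = [T, T, T]
r6 m[φ4→sun] = [T, T, T]
r6 m[φ5→snow] = [T, T, T]
r6 m[φ5→cld] = [T, F, T]
r6 m[φ6→slip] = [F, F, T]
r6 m[φ7→fog] = [T, T, T]
r6 m[φ8→cld] = [T, F, T]
r6 m[snow→φ0] = [T, F, T]
r6 m[snow→φ1] = [T, F, T]
r6 m[snow→φ2] = [T, T, T]
r6 m[snow→φ5] = [T, F, T]
r6 m[wet→φ0] = [T, T, T]
r6 m[cld→φ5] = [T, F, T]
r6 m[cld→φ8] = [T, F, T]
r6 m[wind→φ3] = [T, T, T]
r6 m[wind→φ4] = [T, T, T]
r6 m[slip→φ2] = [F, F, T]
r6 m[slip→φ6] = [T, T, T]
r6 m[fog→φ2] = [T, T, T]
r6 m[fog→φ7] = [F, T, T]
r6 m[sun→φ4] = [T, T, T]
r6 m[ice→φ1] = [T, T, T]
r6 m[ice→φ3] = [T, T, F]
r7 m[φ0→snow] = [T, T, T]
r7 m[φ0→wet] = [T, T, F]
r7 m[φ1→snow] = [T, T, T]
r7 m[φ1→ice] = [T, T, F]
r7 m[φ2→snow] = [T, F, T]
r7 m[φ2→slip] = [T, T, T]
r7 m[φ2→fog] = [F, T, T]
r7 m[φ3→wind] = [T, T, T]
r7 m[φ3→ice] = [T, T, T]
r7 m[φ4→wind] = [T, T, T]
r7 m[φ4→sun] = [T, T, T]
r7 m[φ5→snow] = [T, T, T]
r7 m[φ5→cld] = [T, F, T]
r7 m[φ6→slip] = [F, F, T]
r7 m[φ7→fog] = [T, T, T]
r7 m[φ8→cld] = [T, F, T]
r7 m[snow→φ0] = [T, F, T]
r7 m[snow→φ1] = [T, F, T]
r7 m[snow→φ2] = [T, T, T]
r7 m[snow→φ5] = [T, F, T]
r7 m[wet→φ0] = [T, T, T]
r7 m[cld→φ5] = [T, F, T]
r7 m[cld→φ8] = [T, F, T]
r7 m[wind→φ3] = [T, T, T]
r7 m[wind→φ4] = [T, T, T]
r7 m[slip→φ2] = [F, F, T]
r7 m[slip→φ6] = [T, T, T]
r7 m[fog→φ2] = [T, T, T]
r7 m[fog→φ7] = [F, T, T]
r7 m[sun→φ4] = [T, T, T]
r7 m[ice→φ1] = [T, T, T]
r7 m[ice→φ3] = [T, T, F]
fixed point reached at round 7
b[wet] = ⊗ incoming = [T, T, F]

b[wet] = [T, T, F]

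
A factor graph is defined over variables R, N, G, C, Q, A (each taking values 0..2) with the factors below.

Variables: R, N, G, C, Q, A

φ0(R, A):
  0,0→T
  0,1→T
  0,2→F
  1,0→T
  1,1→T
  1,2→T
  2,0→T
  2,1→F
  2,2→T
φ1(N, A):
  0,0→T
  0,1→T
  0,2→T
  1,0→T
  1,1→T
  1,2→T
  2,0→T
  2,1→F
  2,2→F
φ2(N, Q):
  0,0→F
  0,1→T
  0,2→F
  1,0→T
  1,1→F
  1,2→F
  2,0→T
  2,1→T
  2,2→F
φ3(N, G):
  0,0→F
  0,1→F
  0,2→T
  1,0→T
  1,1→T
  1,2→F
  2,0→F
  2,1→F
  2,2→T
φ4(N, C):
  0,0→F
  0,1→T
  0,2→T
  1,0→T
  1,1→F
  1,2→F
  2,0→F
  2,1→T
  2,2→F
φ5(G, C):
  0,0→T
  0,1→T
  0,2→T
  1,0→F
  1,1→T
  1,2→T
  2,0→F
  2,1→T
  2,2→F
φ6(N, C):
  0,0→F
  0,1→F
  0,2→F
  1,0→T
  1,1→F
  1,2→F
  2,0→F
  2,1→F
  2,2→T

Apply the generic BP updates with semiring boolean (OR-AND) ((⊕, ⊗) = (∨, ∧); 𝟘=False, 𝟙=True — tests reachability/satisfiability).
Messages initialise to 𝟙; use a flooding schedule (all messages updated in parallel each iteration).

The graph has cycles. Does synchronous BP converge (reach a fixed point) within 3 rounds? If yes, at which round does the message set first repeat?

init: all messages = 𝟙 over 3 values
r1 m[φ0→R] = [T, T, T]
r1 m[φ0→A] = [T, T, T]
r1 m[φ1→N] = [T, T, T]
r1 m[φ1→A] = [T, T, T]
r1 m[φ2→N] = [T, T, T]
r1 m[φ2→Q] = [T, T, F]
r1 m[φ3→N] = [T, T, T]
r1 m[φ3→G] = [T, T, T]
r1 m[φ4→N] = [T, T, T]
r1 m[φ4→C] = [T, T, T]
r1 m[φ5→G] = [T, T, T]
r1 m[φ5→C] = [T, T, T]
r1 m[φ6→N] = [F, T, T]
r1 m[φ6→C] = [T, F, T]
r1 m[R→φ0] = [T, T, T]
r1 m[N→φ1] = [T, T, T]
r1 m[N→φ2] = [T, T, T]
r1 m[N→φ3] = [T, T, T]
r1 m[N→φ4] = [T, T, T]
r1 m[N→φ6] = [T, T, T]
r1 m[G→φ3] = [T, T, T]
r1 m[G→φ5] = [T, T, T]
r1 m[C→φ4] = [T, T, T]
r1 m[C→φ5] = [T, T, T]
r1 m[C→φ6] = [T, T, T]
r1 m[Q→φ2] = [T, T, T]
r1 m[A→φ0] = [T, T, T]
r1 m[A→φ1] = [T, T, T]
r2 m[φ0→R] = [T, T, T]
r2 m[φ0→A] = [T, T, T]
r2 m[φ1→N] = [T, T, T]
r2 m[φ1→A] = [T, T, T]
r2 m[φ2→N] = [T, T, T]
r2 m[φ2→Q] = [T, T, F]
r2 m[φ3→N] = [T, T, T]
r2 m[φ3→G] = [T, T, T]
r2 m[φ4→N] = [T, T, T]
r2 m[φ4→C] = [T, T, T]
r2 m[φ5→G] = [T, T, T]
r2 m[φ5→C] = [T, T, T]
r2 m[φ6→N] = [F, T, T]
r2 m[φ6→C] = [T, F, T]
r2 m[R→φ0] = [T, T, T]
r2 m[N→φ1] = [F, T, T]
r2 m[N→φ2] = [F, T, T]
r2 m[N→φ3] = [F, T, T]
r2 m[N→φ4] = [F, T, T]
r2 m[N→φ6] = [T, T, T]
r2 m[G→φ3] = [T, T, T]
r2 m[G→φ5] = [T, T, T]
r2 m[C→φ4] = [T, F, T]
r2 m[C→φ5] = [T, F, T]
r2 m[C→φ6] = [T, T, T]
r2 m[Q→φ2] = [T, T, T]
r2 m[A→φ0] = [T, T, T]
r2 m[A→φ1] = [T, T, T]
r3 m[φ0→R] = [T, T, T]
r3 m[φ0→A] = [T, T, T]
r3 m[φ1→N] = [T, T, T]
r3 m[φ1→A] = [T, T, T]
r3 m[φ2→N] = [T, T, T]
r3 m[φ2→Q] = [T, T, F]
r3 m[φ3→N] = [T, T, T]
r3 m[φ3→G] = [T, T, T]
r3 m[φ4→N] = [T, T, F]
r3 m[φ4→C] = [T, T, F]
r3 m[φ5→G] = [T, T, F]
r3 m[φ5→C] = [T, T, T]
r3 m[φ6→N] = [F, T, T]
r3 m[φ6→C] = [T, F, T]
r3 m[R→φ0] = [T, T, T]
r3 m[N→φ1] = [F, T, T]
r3 m[N→φ2] = [F, T, T]
r3 m[N→φ3] = [F, T, T]
r3 m[N→φ4] = [F, T, T]
r3 m[N→φ6] = [T, T, T]
r3 m[G→φ3] = [T, T, T]
r3 m[G→φ5] = [T, T, T]
r3 m[C→φ4] = [T, F, T]
r3 m[C→φ5] = [T, F, T]
r3 m[C→φ6] = [T, T, T]
r3 m[Q→φ2] = [T, T, T]
r3 m[A→φ0] = [T, T, T]
r3 m[A→φ1] = [T, T, T]
no fixed point within 3 rounds

NOT CONVERGED within 3 rounds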